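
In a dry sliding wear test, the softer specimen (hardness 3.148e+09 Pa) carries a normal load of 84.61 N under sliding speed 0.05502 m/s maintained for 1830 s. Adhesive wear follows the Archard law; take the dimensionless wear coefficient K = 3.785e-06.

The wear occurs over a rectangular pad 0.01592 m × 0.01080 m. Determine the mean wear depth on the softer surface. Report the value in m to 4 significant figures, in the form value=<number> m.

value=5.957e-08 m

Intermediates are shown rounded — the computation carries full float precision. Rounded once at the end to four significant figures.
Sliding distance L = v·t = 0.05502 m/s × 1830 s = 100.7 m.
Contact area A = 0.01592 m × 0.01080 m = 1.719e-04 m².
Expressed in SI base units: W = 84.61 N, H = 3.148e+09 Pa, K = 3.785e-06.
Archard relation: V = K·W·L/H = 3.785e-06 · 84.61 · 100.7 / 3.148e+09 = 1.024e-11 m³.
Average depth h = V/A = 1.024e-11 / 1.719e-04 = 5.957e-08 m.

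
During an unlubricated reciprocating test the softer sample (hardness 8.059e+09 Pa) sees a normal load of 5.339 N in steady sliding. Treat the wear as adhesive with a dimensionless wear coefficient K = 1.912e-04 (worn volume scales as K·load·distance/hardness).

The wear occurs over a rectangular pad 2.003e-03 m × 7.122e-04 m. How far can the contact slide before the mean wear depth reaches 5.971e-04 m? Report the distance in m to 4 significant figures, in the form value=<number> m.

The intermediates appear rounded, and every step maintains full precision, and a single final rounding: four significant figures.
Contact area A = 2.003e-03 m × 7.122e-04 m = 1.427e-06 m².
Working in SI base units: W = 5.339 N, H = 8.059e+09 Pa, K = 1.912e-04.
Permissible volume V_lim = h_lim·A = 5.971e-04 · 1.427e-06 = 8.518e-10 m³.
Thus life L = V_lim·H/(K·W) = 8.518e-10 · 8.059e+09 / (1.912e-04 · 5.339) = 6725 m.

value=6725 m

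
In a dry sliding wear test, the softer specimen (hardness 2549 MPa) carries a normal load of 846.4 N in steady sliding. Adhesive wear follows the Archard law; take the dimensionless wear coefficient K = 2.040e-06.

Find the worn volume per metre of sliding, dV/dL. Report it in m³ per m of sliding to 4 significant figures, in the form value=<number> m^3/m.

value=6.774e-13 m^3/m

Every step holds exact precision; intermediate values are displayed rounded — one last rounding to four significant figures.
Convert: Hardness H = 2549 MPa = 2.549e+09 Pa.
Expressed in SI base units: W = 846.4 N, H = 2.549e+09 Pa, K = 2.040e-06.
The wear rate dV/dL = K·W/H (independent of L): 2.040e-06 · 846.4 / 2.549e+09 = 6.774e-13 m³/m.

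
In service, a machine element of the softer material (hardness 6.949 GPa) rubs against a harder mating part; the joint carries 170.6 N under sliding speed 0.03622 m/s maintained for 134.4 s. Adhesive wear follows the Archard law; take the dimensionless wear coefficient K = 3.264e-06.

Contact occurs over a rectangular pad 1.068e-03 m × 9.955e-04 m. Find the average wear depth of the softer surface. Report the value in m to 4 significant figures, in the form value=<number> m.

The intermediates are displayed rounded — every step maintains exact precision, and a lone final rounding, at four significant figures.
Convert: Total distance L = v·t = 0.03622 m/s × 134.4 s = 4.868 m.
Convert: Hardness H = 6.949 GPa = 6.949e+09 Pa.
Convert: Contact area A = 1.068e-03 m × 9.955e-04 m = 1.063e-06 m².
In SI base units: W = 170.6 N, H = 6.949e+09 Pa, K = 3.264e-06.
Wear volume V = K·W·L/H = 3.264e-06 · 170.6 · 4.868 / 6.949e+09 = 3.901e-13 m³.
Wear depth h = V/A = 3.901e-13 / 1.063e-06 = 3.669e-07 m.

value=3.669e-07 m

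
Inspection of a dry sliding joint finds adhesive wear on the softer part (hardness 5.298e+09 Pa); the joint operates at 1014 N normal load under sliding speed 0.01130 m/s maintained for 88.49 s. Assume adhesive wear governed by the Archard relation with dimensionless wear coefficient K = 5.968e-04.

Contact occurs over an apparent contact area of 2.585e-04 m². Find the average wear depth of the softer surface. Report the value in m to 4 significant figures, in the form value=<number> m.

All arithmetic runs at exact precision, and intermediate values are displayed rounded. Rounded once at the end, at 4 significant figures.
Convert: Path length L = v·t = 0.01130 m/s × 88.49 s = 0.9999 m.
Restated in SI base units: W = 1014 N, H = 5.298e+09 Pa, K = 5.968e-04.
Archard relation: V = K·W·L/H = 5.968e-04 · 1014 · 0.9999 / 5.298e+09 = 1.142e-10 m³.
Average depth h = V/A = 1.142e-10 / 2.585e-04 = 4.418e-07 m.

value=4.418e-07 m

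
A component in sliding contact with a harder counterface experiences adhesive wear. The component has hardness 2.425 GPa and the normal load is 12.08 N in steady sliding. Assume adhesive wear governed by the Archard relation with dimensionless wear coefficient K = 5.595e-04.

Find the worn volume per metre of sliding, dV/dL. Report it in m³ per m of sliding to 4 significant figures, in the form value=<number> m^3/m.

value=2.787e-12 m^3/m

Intermediates are printed rounded, and all working math holds full precision — rounded once at the end to four significant figures.
Convert: Hardness H = 2.425 GPa = 2.425e+09 Pa.
Collected in SI base units: W = 12.08 N, H = 2.425e+09 Pa, K = 5.595e-04.
Sliding wear rate dV/dL = K·W/H: 5.595e-04 · 12.08 / 2.425e+09 = 2.787e-12 m³/m.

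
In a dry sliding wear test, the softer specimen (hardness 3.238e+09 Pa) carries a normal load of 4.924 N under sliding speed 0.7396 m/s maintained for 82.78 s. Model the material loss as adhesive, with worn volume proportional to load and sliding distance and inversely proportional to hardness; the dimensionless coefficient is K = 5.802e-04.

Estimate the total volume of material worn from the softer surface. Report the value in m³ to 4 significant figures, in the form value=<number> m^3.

value=5.402e-11 m^3

The algebra holds full float precision; the intermediates appear rounded. Rounded once at the end: four significant figures.
Convert: Sliding distance L = v·t = 0.7396 m/s × 82.78 s = 61.22 m.
SI base units throughout: W = 4.924 N, H = 3.238e+09 Pa, K = 5.802e-04.
By Archard's law, V = K·W·L/H = 5.802e-04 · 4.924 · 61.22 / 3.238e+09 = 5.402e-11 m³.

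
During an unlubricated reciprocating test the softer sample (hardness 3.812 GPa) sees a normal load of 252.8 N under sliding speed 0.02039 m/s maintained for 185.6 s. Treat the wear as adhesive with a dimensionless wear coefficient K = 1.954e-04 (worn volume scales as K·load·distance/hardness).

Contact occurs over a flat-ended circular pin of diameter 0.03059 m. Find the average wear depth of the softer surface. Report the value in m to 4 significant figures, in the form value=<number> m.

value=6.673e-08 m

Intermediate values are displayed rounded, and all working math maintains full float precision, and rounded just once, at 4 significant figures.
The distance L = v·t = 0.02039 m/s × 185.6 s = 3.784 m.
Hardness H = 3.812 GPa = 3.812e+09 Pa.
Contact area A = π·d²/4 = π·(0.03059 m)²/4 = 7.349e-04 m².
In SI base units: W = 252.8 N, H = 3.812e+09 Pa, K = 1.954e-04.
Archard volume V = K·W·L/H = 1.954e-04 · 252.8 · 3.784 / 3.812e+09 = 4.904e-11 m³.
Wear depth h = V/A = 4.904e-11 / 7.349e-04 = 6.673e-08 m.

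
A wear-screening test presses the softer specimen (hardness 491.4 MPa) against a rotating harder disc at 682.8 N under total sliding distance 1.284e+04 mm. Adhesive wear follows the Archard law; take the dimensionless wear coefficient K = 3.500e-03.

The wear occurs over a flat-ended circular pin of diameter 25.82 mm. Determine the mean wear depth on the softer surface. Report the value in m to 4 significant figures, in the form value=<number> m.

Every step runs at full float precision, and intermediate values appear rounded. Rounded just once: four significant figures.
Sliding distance L = 1.284e+04 mm = 12.84 m.
Hardness H = 491.4 MPa = 4.914e+08 Pa.
Pin diameter d = 25.82 mm = 0.02582 m. Contact area A = π·d²/4 = π·(0.02582 m)²/4 = 5.236e-04 m².
As SI base values: W = 682.8 N, H = 4.914e+08 Pa, K = 3.500e-03.
Archard relation: V = K·W·L/H = 3.500e-03 · 682.8 · 12.84 / 4.914e+08 = 6.244e-08 m³.
Depth h = V/A = 6.244e-08 / 5.236e-04 = 1.193e-04 m.

value=1.193e-04 m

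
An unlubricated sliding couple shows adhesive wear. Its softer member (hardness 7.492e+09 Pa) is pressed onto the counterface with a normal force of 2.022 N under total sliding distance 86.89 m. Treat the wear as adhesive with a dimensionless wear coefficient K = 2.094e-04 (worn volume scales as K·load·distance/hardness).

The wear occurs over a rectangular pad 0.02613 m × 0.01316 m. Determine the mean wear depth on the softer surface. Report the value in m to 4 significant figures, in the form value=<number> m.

value=1.428e-08 m

Printed values are rounded; the computation maintains full float precision, and rounded once at the end, at four significant figures.
Contact area A = 0.02613 m × 0.01316 m = 3.439e-04 m².
SI base units throughout: W = 2.022 N, H = 7.492e+09 Pa, K = 2.094e-04.
By Archard's law, V = K·W·L/H = 2.094e-04 · 2.022 · 86.89 / 7.492e+09 = 4.911e-12 m³.
Wear depth h = V/A = 4.911e-12 / 3.439e-04 = 1.428e-08 m.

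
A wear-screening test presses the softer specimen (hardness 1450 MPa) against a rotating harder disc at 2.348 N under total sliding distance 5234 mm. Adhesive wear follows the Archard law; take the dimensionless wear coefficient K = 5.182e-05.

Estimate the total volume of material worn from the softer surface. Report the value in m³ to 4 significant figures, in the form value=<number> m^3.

value=4.392e-13 m^3

Each operation maintains full precision — intermediates are printed rounded, and one last rounding to 4 significant figures.
Path length L = 5234 mm = 5.234 m.
Hardness H = 1450 MPa = 1.450e+09 Pa.
Collected in SI base units: W = 2.348 N, H = 1.450e+09 Pa, K = 5.182e-05.
Archard relation: V = K·W·L/H = 5.182e-05 · 2.348 · 5.234 / 1.450e+09 = 4.392e-13 m³.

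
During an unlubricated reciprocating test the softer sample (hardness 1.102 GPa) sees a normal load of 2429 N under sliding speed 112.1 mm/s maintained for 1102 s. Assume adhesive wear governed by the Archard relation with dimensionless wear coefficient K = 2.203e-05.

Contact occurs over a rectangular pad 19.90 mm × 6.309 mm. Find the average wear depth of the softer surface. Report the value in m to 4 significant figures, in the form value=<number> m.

The intermediates are shown rounded, and the computation keeps full precision, and one final rounding to four significant figures.
Sliding speed v = 112.1 mm/s = 0.1121 m/s. The distance L = v·t = 0.1121 m/s × 1102 s = 123.5 m.
Hardness H = 1.102 GPa = 1.102e+09 Pa.
Pad sides 19.90 mm × 6.309 mm = 0.01990 m × 0.006309 m. Contact area A = 0.01990 m × 0.006309 m = 1.255e-04 m².
As SI base values: W = 2429 N, H = 1.102e+09 Pa, K = 2.203e-05.
Wear volume V = K·W·L/H = 2.203e-05 · 2429 · 123.5 / 1.102e+09 = 5.999e-09 m³.
Mean wear depth h = V/A = 5.999e-09 / 1.255e-04 = 4.778e-05 m.

value=4.778e-05 m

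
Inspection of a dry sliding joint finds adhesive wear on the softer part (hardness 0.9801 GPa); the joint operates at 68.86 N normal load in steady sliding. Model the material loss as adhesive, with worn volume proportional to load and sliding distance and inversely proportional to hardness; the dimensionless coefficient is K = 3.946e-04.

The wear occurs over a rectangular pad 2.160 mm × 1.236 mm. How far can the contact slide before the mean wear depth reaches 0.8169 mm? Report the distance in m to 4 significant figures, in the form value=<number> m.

value=78.67 m

Shown intermediates are rounded. Each operation carries exact precision; rounded once at the end: four significant figures.
Convert: Hardness H = 0.9801 GPa = 9.801e+08 Pa.
Convert: Pad sides 2.160 mm × 1.236 mm = 0.002160 m × 0.001236 m. Contact area A = 0.002160 m × 0.001236 m = 2.670e-06 m².
Convert: Depth limit h_lim = 0.8169 mm = 8.169e-04 m.
Working in SI base units: W = 68.86 N, H = 9.801e+08 Pa, K = 3.946e-04.
Wearable volume V_lim = h_lim·A = 8.169e-04 · 2.670e-06 = 2.181e-09 m³.
Thus life L = V_lim·H/(K·W) = 2.181e-09 · 9.801e+08 / (3.946e-04 · 68.86) = 78.67 m.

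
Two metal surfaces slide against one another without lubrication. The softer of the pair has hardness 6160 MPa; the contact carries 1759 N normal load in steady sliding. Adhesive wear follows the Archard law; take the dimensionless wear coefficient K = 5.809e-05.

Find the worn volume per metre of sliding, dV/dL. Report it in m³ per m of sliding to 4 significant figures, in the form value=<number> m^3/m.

All arithmetic holds exact precision — intermediate values are displayed rounded; a lone final rounding to 4 significant digits.
Convert: Hardness H = 6160 MPa = 6.160e+09 Pa.
In SI base units, W = 1759 N, H = 6.160e+09 Pa, K = 5.809e-05.
Rate of wear dV/dL = K·W/H — distance-free: 5.809e-05 · 1759 / 6.160e+09 = 1.659e-11 m³/m.

value=1.659e-11 m^3/m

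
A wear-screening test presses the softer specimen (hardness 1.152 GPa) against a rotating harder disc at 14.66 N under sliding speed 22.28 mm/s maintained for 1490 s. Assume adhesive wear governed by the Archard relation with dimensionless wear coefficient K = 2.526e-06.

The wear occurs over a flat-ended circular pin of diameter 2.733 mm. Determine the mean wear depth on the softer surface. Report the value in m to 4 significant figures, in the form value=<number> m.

Each operation maintains full precision, and the intermediates are shown rounded. Rounded once at the end to four significant digits.
Convert: Sliding speed v = 22.28 mm/s = 0.02228 m/s. Total distance L = v·t = 0.02228 m/s × 1490 s = 33.20 m.
Convert: Hardness H = 1.152 GPa = 1.152e+09 Pa.
Convert: Pin diameter d = 2.733 mm = 0.002733 m. Contact area A = π·d²/4 = π·(0.002733 m)²/4 = 5.866e-06 m².
Restated in SI base units: W = 14.66 N, H = 1.152e+09 Pa, K = 2.526e-06.
Archard relation: V = K·W·L/H = 2.526e-06 · 14.66 · 33.20 / 1.152e+09 = 1.067e-12 m³.
Average depth h = V/A = 1.067e-12 / 5.866e-06 = 1.819e-07 m.

value=1.819e-07 m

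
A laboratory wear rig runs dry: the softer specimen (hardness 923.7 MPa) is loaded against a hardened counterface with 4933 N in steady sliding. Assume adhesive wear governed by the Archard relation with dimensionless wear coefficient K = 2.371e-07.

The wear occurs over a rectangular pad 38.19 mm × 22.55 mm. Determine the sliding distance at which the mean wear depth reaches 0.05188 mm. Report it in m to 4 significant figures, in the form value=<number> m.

value=3.528e+04 m

Intermediates are printed rounded, and each operation carries exact precision — one final rounding to 4 significant figures.
Convert: Hardness H = 923.7 MPa = 9.237e+08 Pa.
Convert: Pad sides 38.19 mm × 22.55 mm = 0.03819 m × 0.02255 m. Contact area A = 0.03819 m × 0.02255 m = 8.612e-04 m².
Convert: Depth limit h_lim = 0.05188 mm = 5.188e-05 m.
SI base units throughout: W = 4933 N, H = 9.237e+08 Pa, K = 2.371e-07.
Volume at the limit: V_lim = h_lim·A = 5.188e-05 · 8.612e-04 = 4.468e-08 m³.
Life L = V_lim·H/(K·W) = 4.468e-08 · 9.237e+08 / (2.371e-07 · 4933) = 3.528e+04 m.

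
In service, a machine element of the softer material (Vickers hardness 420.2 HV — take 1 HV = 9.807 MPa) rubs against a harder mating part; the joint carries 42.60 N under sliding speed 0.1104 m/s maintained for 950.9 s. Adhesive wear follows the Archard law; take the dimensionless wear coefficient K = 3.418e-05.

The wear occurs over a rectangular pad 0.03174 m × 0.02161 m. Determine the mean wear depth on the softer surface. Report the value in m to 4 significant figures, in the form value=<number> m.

value=5.408e-08 m

Printed values are rounded. All arithmetic carries full precision, and one final rounding, at 4 significant digits.
Distance covered L = v·t = 0.1104 m/s × 950.9 s = 105.0 m.
Hardness H = 420.2 HV × 9.807 MPa/HV = 4121 MPa = 4.121e+09 Pa.
Contact area A = 0.03174 m × 0.02161 m = 6.859e-04 m².
As SI base values: W = 42.60 N, H = 4.121e+09 Pa, K = 3.418e-05.
By Archard's law, V = K·W·L/H = 3.418e-05 · 42.60 · 105.0 / 4.121e+09 = 3.709e-11 m³.
Depth h = V/A = 3.709e-11 / 6.859e-04 = 5.408e-08 m.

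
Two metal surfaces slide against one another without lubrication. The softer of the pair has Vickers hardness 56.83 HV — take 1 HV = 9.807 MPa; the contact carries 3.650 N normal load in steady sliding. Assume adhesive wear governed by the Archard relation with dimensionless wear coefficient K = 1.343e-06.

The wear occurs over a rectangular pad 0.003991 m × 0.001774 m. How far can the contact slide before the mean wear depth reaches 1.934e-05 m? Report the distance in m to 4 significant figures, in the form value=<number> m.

value=1.557e+04 m

The computation carries exact precision. Intermediate values are displayed rounded — a lone final rounding, at 4 significant figures.
Convert: Hardness H = 56.83 HV × 9.807 MPa/HV = 557.3 MPa = 5.573e+08 Pa.
Convert: Contact area A = 0.003991 m × 0.001774 m = 7.080e-06 m².
Working in SI base units: W = 3.650 N, H = 5.573e+08 Pa, K = 1.343e-06.
Permissible volume V_lim = h_lim·A = 1.934e-05 · 7.080e-06 = 1.369e-10 m³.
Inverting, life L = V_lim·H/(K·W) = 1.369e-10 · 5.573e+08 / (1.343e-06 · 3.650) = 1.557e+04 m.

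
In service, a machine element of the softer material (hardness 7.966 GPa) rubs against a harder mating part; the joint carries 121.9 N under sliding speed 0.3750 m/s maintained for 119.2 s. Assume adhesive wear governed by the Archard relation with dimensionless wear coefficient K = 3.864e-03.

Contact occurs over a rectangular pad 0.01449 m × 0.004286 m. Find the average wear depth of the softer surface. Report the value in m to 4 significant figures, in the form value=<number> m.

Displayed values are rounded — the algebra carries full precision; rounded just once to 4 significant figures.
Total distance L = v·t = 0.3750 m/s × 119.2 s = 44.70 m.
Hardness H = 7.966 GPa = 7.966e+09 Pa.
Contact area A = 0.01449 m × 0.004286 m = 6.210e-05 m².
As SI base values: W = 121.9 N, H = 7.966e+09 Pa, K = 3.864e-03.
Worn volume V = K·W·L/H = 3.864e-03 · 121.9 · 44.70 / 7.966e+09 = 2.643e-09 m³.
Depth h = V/A = 2.643e-09 / 6.210e-05 = 4.256e-05 m.

value=4.256e-05 m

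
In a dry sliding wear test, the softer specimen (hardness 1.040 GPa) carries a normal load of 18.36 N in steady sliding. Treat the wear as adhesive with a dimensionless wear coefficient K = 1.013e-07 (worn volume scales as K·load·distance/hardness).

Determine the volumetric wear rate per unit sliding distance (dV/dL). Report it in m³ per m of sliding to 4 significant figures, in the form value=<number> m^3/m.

All arithmetic carries full precision, and printed values are rounded. Rounded just once: 4 significant digits.
Convert: Hardness H = 1.040 GPa = 1.040e+09 Pa.
Expressed in SI base units: W = 18.36 N, H = 1.040e+09 Pa, K = 1.013e-07.
Volumetric rate dV/dL = K·W/H (independent of L): 1.013e-07 · 18.36 / 1.040e+09 = 1.788e-15 m³/m.

value=1.788e-15 m^3/m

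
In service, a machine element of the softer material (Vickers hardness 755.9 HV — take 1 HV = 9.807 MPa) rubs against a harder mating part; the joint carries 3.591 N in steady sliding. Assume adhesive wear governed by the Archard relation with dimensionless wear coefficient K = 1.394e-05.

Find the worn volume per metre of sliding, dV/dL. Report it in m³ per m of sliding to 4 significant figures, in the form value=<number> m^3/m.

Intermediate values are shown rounded — each operation maintains exact precision. Rounded once at the end: four significant figures.
Hardness H = 755.9 HV × 9.807 MPa/HV = 7413 MPa = 7.413e+09 Pa.
In SI base units: W = 3.591 N, H = 7.413e+09 Pa, K = 1.394e-05.
Sliding wear rate dV/dL = K·W/H: 1.394e-05 · 3.591 / 7.413e+09 = 6.753e-15 m³/m.

value=6.753e-15 m^3/m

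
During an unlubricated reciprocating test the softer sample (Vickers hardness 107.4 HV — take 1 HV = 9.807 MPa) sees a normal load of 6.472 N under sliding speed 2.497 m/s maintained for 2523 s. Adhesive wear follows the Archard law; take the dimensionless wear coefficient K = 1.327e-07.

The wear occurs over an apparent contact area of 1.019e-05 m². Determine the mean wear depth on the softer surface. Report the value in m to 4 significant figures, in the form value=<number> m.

All working math carries full float precision, and intermediate values are shown rounded, and one last rounding, at four significant digits.
Path length L = v·t = 2.497 m/s × 2523 s = 6300 m.
Hardness H = 107.4 HV × 9.807 MPa/HV = 1053 MPa = 1.053e+09 Pa.
Restated in SI base units: W = 6.472 N, H = 1.053e+09 Pa, K = 1.327e-07.
By Archard's law, V = K·W·L/H = 1.327e-07 · 6.472 · 6300 / 1.053e+09 = 5.137e-12 m³.
Mean depth h = V/A = 5.137e-12 / 1.019e-05 = 5.041e-07 m.

value=5.041e-07 m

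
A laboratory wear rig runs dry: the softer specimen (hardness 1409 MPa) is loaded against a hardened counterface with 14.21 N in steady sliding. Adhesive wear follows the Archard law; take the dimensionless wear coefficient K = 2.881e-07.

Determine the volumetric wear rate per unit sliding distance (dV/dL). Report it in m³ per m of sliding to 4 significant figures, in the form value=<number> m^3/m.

value=2.906e-15 m^3/m

Displayed values are rounded. All arithmetic keeps full precision. Rounded once at the end, at 4 significant figures.
Hardness H = 1409 MPa = 1.409e+09 Pa.
Expressed in SI base units: W = 14.21 N, H = 1.409e+09 Pa, K = 2.881e-07.
The wear rate dV/dL = K·W/H (independent of L): 2.881e-07 · 14.21 / 1.409e+09 = 2.906e-15 m³/m.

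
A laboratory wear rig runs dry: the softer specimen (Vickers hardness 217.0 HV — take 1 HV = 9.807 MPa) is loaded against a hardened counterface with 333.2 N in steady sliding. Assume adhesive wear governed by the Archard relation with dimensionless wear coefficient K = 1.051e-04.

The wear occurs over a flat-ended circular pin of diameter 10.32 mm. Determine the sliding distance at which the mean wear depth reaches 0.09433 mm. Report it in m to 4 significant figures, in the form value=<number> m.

value=479.5 m

Intermediates are displayed rounded, and the algebra holds full float precision. Rounded just once to four significant digits.
Convert: Hardness H = 217.0 HV × 9.807 MPa/HV = 2128 MPa = 2.128e+09 Pa.
Convert: Pin diameter d = 10.32 mm = 0.01032 m. Contact area A = π·d²/4 = π·(0.01032 m)²/4 = 8.365e-05 m².
Convert: Depth limit h_lim = 0.09433 mm = 9.433e-05 m.
SI base units throughout: W = 333.2 N, H = 2.128e+09 Pa, K = 1.051e-04.
Wearable volume V_lim = h_lim·A = 9.433e-05 · 8.365e-05 = 7.890e-09 m³.
Life L = V_lim·H/(K·W) = 7.890e-09 · 2.128e+09 / (1.051e-04 · 333.2) = 479.5 m.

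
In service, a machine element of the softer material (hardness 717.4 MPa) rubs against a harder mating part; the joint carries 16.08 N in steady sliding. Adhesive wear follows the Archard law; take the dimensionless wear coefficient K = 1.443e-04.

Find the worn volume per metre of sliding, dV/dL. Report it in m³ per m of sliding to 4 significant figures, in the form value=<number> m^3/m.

Every step maintains full float precision; printed values are rounded, and one final rounding: four significant digits.
Convert: Hardness H = 717.4 MPa = 7.174e+08 Pa.
SI base units throughout: W = 16.08 N, H = 7.174e+08 Pa, K = 1.443e-04.
Sliding wear rate dV/dL = K·W/H — distance-free: 1.443e-04 · 16.08 / 7.174e+08 = 3.234e-12 m³/m.

value=3.234e-12 m^3/m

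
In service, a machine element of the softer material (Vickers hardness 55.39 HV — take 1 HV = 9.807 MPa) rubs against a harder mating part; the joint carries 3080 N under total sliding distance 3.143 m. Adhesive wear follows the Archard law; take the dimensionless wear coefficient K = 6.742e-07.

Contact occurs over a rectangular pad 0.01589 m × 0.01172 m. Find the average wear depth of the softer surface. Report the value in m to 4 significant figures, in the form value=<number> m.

value=6.452e-08 m

Intermediates are displayed rounded, and all working math keeps full precision, and one final rounding, at 4 significant figures.
Hardness H = 55.39 HV × 9.807 MPa/HV = 543.2 MPa = 5.432e+08 Pa.
Contact area A = 0.01589 m × 0.01172 m = 1.862e-04 m².
SI base units throughout: W = 3080 N, H = 5.432e+08 Pa, K = 6.742e-07.
Archard relation: V = K·W·L/H = 6.742e-07 · 3080 · 3.143 / 5.432e+08 = 1.201e-11 m³.
Average depth h = V/A = 1.201e-11 / 1.862e-04 = 6.452e-08 m.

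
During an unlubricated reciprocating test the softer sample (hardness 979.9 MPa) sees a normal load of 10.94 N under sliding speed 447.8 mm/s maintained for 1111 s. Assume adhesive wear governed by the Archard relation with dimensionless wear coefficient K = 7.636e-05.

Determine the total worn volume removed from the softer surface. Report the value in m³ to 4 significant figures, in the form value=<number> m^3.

Intermediate values are displayed rounded, and each operation keeps exact precision; a lone final rounding, at four significant figures.
Sliding speed v = 447.8 mm/s = 0.4478 m/s. Path length L = v·t = 0.4478 m/s × 1111 s = 497.5 m.
Hardness H = 979.9 MPa = 9.799e+08 Pa.
Expressed in SI base units: W = 10.94 N, H = 9.799e+08 Pa, K = 7.636e-05.
The Archard volume V = K·W·L/H = 7.636e-05 · 10.94 · 497.5 / 9.799e+08 = 4.241e-10 m³.

value=4.241e-10 m^3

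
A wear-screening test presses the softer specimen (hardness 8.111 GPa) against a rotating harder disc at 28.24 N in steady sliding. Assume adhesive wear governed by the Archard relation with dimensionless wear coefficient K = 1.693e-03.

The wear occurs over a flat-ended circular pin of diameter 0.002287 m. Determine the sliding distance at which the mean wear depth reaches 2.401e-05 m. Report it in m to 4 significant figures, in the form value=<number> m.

value=16.73 m

The computation carries full float precision; intermediates appear rounded; a lone final rounding: 4 significant figures.
Convert: Hardness H = 8.111 GPa = 8.111e+09 Pa.
Convert: Contact area A = π·d²/4 = π·(0.002287 m)²/4 = 4.108e-06 m².
SI base units throughout: W = 28.24 N, H = 8.111e+09 Pa, K = 1.693e-03.
Permissible volume V_lim = h_lim·A = 2.401e-05 · 4.108e-06 = 9.863e-11 m³.
So the life L = V_lim·H/(K·W) = 9.863e-11 · 8.111e+09 / (1.693e-03 · 28.24) = 16.73 m.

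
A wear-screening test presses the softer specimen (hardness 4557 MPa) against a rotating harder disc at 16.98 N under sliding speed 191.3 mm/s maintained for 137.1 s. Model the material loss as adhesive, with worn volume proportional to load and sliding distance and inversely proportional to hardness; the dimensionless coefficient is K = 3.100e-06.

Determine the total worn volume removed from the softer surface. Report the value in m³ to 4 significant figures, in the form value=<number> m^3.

Shown intermediates are rounded; each operation maintains exact precision — a lone final rounding, at four significant figures.
Sliding speed v = 191.3 mm/s = 0.1913 m/s. Sliding distance L = v·t = 0.1913 m/s × 137.1 s = 26.23 m.
Hardness H = 4557 MPa = 4.557e+09 Pa.
Expressed in SI base units: W = 16.98 N, H = 4.557e+09 Pa, K = 3.100e-06.
Archard relation: V = K·W·L/H = 3.100e-06 · 16.98 · 26.23 / 4.557e+09 = 3.030e-13 m³.

value=3.030e-13 m^3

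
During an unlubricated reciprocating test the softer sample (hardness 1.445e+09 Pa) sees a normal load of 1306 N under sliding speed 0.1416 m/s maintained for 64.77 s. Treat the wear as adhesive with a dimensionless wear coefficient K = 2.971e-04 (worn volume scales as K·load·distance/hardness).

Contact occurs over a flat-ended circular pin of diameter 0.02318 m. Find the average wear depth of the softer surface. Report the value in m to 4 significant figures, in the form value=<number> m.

Shown intermediates are rounded; each operation runs at full float precision, and one last rounding: 4 significant digits.
Convert: Total distance L = v·t = 0.1416 m/s × 64.77 s = 9.171 m.
Convert: Contact area A = π·d²/4 = π·(0.02318 m)²/4 = 4.220e-04 m².
Collected in SI base units: W = 1306 N, H = 1.445e+09 Pa, K = 2.971e-04.
Volume removed: V = K·W·L/H = 2.971e-04 · 1306 · 9.171 / 1.445e+09 = 2.463e-09 m³.
Depth of wear h = V/A = 2.463e-09 / 4.220e-04 = 5.836e-06 m.

value=5.836e-06 m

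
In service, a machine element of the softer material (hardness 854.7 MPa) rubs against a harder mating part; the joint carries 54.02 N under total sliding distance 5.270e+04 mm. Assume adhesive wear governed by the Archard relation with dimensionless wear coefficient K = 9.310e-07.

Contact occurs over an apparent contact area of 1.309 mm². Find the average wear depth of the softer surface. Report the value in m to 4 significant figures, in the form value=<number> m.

The computation holds full float precision. Intermediates are displayed rounded — rounded just once to four significant figures.
Path length L = 5.270e+04 mm = 52.70 m.
Hardness H = 854.7 MPa = 8.547e+08 Pa.
Contact area A = 1.309 mm² = 1.309e-06 m².
As SI base values: W = 54.02 N, H = 8.547e+08 Pa, K = 9.310e-07.
Archard volume V = K·W·L/H = 9.310e-07 · 54.02 · 52.70 / 8.547e+08 = 3.101e-12 m³.
Mean wear depth h = V/A = 3.101e-12 / 1.309e-06 = 2.369e-06 m.

value=2.369e-06 m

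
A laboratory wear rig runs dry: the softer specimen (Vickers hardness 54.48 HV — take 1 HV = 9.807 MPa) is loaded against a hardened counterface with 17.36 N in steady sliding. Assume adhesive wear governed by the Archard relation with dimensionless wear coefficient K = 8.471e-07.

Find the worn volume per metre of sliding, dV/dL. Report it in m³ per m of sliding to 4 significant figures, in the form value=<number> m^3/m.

value=2.752e-14 m^3/m

Every step carries full float precision; displayed values are rounded — a single final rounding to four significant digits.
Convert: Hardness H = 54.48 HV × 9.807 MPa/HV = 534.3 MPa = 5.343e+08 Pa.
In SI base units: W = 17.36 N, H = 5.343e+08 Pa, K = 8.471e-07.
The wear rate dV/dL = K·W/H (independent of L): 8.471e-07 · 17.36 / 5.343e+08 = 2.752e-14 m³/m.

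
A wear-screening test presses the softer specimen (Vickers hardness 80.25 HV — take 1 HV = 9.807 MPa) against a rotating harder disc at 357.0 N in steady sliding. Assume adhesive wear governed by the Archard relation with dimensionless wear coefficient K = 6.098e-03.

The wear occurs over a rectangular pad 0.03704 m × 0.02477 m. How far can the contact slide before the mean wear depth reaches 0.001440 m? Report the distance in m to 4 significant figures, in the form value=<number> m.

value=477.6 m

Each operation holds full float precision. Intermediates are displayed rounded. Rounded once at the end: four significant digits.
Convert: Hardness H = 80.25 HV × 9.807 MPa/HV = 787.0 MPa = 7.870e+08 Pa.
Convert: Contact area A = 0.03704 m × 0.02477 m = 9.175e-04 m².
SI base units throughout: W = 357.0 N, H = 7.870e+08 Pa, K = 6.098e-03.
Volume at the limit: V_lim = h_lim·A = 0.001440 · 9.175e-04 = 1.321e-06 m³.
Sliding life L = V_lim·H/(K·W) = 1.321e-06 · 7.870e+08 / (6.098e-03 · 357.0) = 477.6 m.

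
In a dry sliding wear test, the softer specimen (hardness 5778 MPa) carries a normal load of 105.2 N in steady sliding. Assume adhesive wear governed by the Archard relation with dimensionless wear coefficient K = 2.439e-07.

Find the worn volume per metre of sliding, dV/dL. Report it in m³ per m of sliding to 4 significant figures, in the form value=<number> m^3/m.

value=4.441e-15 m^3/m

The algebra holds full precision; the intermediates are displayed rounded; a lone final rounding, at four significant digits.
Hardness H = 5778 MPa = 5.778e+09 Pa.
SI base units throughout: W = 105.2 N, H = 5.778e+09 Pa, K = 2.439e-07.
Rate of wear dV/dL = K·W/H: 2.439e-07 · 105.2 / 5.778e+09 = 4.441e-15 m³/m.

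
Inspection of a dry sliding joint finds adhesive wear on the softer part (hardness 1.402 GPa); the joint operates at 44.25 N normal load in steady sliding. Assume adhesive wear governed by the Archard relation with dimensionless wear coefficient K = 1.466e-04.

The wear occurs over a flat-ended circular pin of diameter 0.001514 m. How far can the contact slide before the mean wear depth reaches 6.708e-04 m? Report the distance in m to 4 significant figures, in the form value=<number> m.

value=261.0 m

Intermediate values are printed rounded — the computation maintains full precision — a single final rounding, at four significant digits.
Hardness H = 1.402 GPa = 1.402e+09 Pa.
Contact area A = π·d²/4 = π·(0.001514 m)²/4 = 1.800e-06 m².
As SI base values: W = 44.25 N, H = 1.402e+09 Pa, K = 1.466e-04.
At the depth limit, V_lim = h_lim·A = 6.708e-04 · 1.800e-06 = 1.208e-09 m³.
Inverting, life L = V_lim·H/(K·W) = 1.208e-09 · 1.402e+09 / (1.466e-04 · 44.25) = 261.0 m.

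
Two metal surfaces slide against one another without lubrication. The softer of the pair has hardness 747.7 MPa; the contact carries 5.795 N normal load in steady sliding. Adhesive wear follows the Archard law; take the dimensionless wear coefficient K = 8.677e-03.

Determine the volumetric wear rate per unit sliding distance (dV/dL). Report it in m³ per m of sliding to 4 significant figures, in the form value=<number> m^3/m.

value=6.725e-11 m^3/m

Printed values are rounded. Every step carries exact precision. Rounded once at the end: 4 significant figures.
Hardness H = 747.7 MPa = 7.477e+08 Pa.
Expressed in SI base units: W = 5.795 N, H = 7.477e+08 Pa, K = 8.677e-03.
Rate of wear dV/dL = K·W/H — distance-free: 8.677e-03 · 5.795 / 7.477e+08 = 6.725e-11 m³/m.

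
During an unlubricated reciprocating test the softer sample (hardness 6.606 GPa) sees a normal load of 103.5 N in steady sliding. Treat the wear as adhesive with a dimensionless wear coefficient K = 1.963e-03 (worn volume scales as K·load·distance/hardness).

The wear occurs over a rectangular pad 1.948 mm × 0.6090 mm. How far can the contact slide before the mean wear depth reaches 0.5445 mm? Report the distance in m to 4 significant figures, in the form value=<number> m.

value=21.00 m

Intermediate values are printed rounded, and the algebra maintains full float precision. Rounded just once: 4 significant figures.
Convert: Hardness H = 6.606 GPa = 6.606e+09 Pa.
Convert: Pad sides 1.948 mm × 0.6090 mm = 1.948e-03 m × 6.090e-04 m. Contact area A = 1.948e-03 m × 6.090e-04 m = 1.186e-06 m².
Convert: Depth limit h_lim = 0.5445 mm = 5.445e-04 m.
As SI base values: W = 103.5 N, H = 6.606e+09 Pa, K = 1.963e-03.
Volume at the limit: V_lim = h_lim·A = 5.445e-04 · 1.186e-06 = 6.460e-10 m³.
Sliding life L = V_lim·H/(K·W) = 6.460e-10 · 6.606e+09 / (1.963e-03 · 103.5) = 21.00 m.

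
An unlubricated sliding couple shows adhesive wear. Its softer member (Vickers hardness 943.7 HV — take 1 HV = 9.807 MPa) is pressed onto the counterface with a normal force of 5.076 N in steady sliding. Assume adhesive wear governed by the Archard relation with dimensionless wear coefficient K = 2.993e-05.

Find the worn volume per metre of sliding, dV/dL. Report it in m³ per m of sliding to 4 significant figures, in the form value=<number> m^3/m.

value=1.642e-14 m^3/m

All working math carries full float precision, and intermediate values are shown rounded; a lone final rounding to four significant figures.
Convert: Hardness H = 943.7 HV × 9.807 MPa/HV = 9255 MPa = 9.255e+09 Pa.
As SI base values: W = 5.076 N, H = 9.255e+09 Pa, K = 2.993e-05.
Rate of wear dV/dL = K·W/H (no L dependence): 2.993e-05 · 5.076 / 9.255e+09 = 1.642e-14 m³/m.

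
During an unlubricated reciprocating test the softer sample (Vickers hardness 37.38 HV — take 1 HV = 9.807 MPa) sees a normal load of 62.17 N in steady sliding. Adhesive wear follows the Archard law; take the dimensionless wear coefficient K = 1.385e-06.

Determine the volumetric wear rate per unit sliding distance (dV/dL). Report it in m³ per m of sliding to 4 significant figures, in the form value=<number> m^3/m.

Shown intermediates are rounded — the computation holds full float precision; a lone final rounding: 4 significant digits.
Hardness H = 37.38 HV × 9.807 MPa/HV = 366.6 MPa = 3.666e+08 Pa.
SI base units throughout: W = 62.17 N, H = 3.666e+08 Pa, K = 1.385e-06.
Sliding wear rate dV/dL = K·W/H: 1.385e-06 · 62.17 / 3.666e+08 = 2.349e-13 m³/m.

value=2.349e-13 m^3/m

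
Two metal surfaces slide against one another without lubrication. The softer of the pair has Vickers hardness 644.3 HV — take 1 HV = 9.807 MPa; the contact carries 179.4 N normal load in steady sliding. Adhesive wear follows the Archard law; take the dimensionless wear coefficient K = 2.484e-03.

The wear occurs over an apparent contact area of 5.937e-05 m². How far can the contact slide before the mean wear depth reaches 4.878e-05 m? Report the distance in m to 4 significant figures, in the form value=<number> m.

value=41.06 m

Shown intermediates are rounded — each operation holds full float precision; one final rounding to 4 significant figures.
Hardness H = 644.3 HV × 9.807 MPa/HV = 6319 MPa = 6.319e+09 Pa.
SI base units throughout: W = 179.4 N, H = 6.319e+09 Pa, K = 2.484e-03.
At the depth limit, V_lim = h_lim·A = 4.878e-05 · 5.937e-05 = 2.896e-09 m³.
Sliding life L = V_lim·H/(K·W) = 2.896e-09 · 6.319e+09 / (2.484e-03 · 179.4) = 41.06 m.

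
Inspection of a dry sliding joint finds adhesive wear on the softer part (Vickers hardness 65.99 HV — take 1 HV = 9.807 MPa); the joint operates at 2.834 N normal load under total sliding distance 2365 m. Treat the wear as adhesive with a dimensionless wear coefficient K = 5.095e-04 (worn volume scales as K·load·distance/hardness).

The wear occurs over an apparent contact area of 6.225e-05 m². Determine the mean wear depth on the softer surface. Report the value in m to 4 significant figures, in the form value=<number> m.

value=8.477e-05 m

The intermediates appear rounded — the algebra carries full float precision; rounded once at the end to 4 significant figures.
Hardness H = 65.99 HV × 9.807 MPa/HV = 647.2 MPa = 6.472e+08 Pa.
In SI base units: W = 2.834 N, H = 6.472e+08 Pa, K = 5.095e-04.
The Archard volume V = K·W·L/H = 5.095e-04 · 2.834 · 2365 / 6.472e+08 = 5.277e-09 m³.
Average depth h = V/A = 5.277e-09 / 6.225e-05 = 8.477e-05 m.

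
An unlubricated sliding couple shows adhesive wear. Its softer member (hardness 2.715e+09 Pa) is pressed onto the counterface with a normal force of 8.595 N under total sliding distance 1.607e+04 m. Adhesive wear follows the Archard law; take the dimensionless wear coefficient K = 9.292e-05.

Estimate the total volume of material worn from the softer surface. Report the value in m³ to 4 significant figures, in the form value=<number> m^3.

All arithmetic carries full float precision; printed values are rounded, and one final rounding: four significant digits.
Restated in SI base units: W = 8.595 N, H = 2.715e+09 Pa, K = 9.292e-05.
The Archard volume V = K·W·L/H = 9.292e-05 · 8.595 · 1.607e+04 / 2.715e+09 = 4.727e-09 m³.

value=4.727e-09 m^3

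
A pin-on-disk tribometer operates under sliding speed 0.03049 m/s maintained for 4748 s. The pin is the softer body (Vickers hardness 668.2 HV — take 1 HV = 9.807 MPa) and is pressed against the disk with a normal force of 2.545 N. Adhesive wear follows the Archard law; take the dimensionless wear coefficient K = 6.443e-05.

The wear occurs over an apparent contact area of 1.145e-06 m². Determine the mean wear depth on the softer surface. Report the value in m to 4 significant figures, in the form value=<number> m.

Every step keeps full precision. Intermediates are displayed rounded — rounded once at the end to 4 significant digits.
Distance covered L = v·t = 0.03049 m/s × 4748 s = 144.8 m.
Hardness H = 668.2 HV × 9.807 MPa/HV = 6553 MPa = 6.553e+09 Pa.
In SI base units: W = 2.545 N, H = 6.553e+09 Pa, K = 6.443e-05.
Apply Archard: V = K·W·L/H = 6.443e-05 · 2.545 · 144.8 / 6.553e+09 = 3.622e-12 m³.
Mean depth h = V/A = 3.622e-12 / 1.145e-06 = 3.164e-06 m.

value=3.164e-06 m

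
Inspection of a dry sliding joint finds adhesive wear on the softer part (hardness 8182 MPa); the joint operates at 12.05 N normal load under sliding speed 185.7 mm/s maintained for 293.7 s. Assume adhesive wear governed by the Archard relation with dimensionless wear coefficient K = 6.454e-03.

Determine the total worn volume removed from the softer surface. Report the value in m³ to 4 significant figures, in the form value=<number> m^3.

Intermediates are shown rounded. All arithmetic runs at exact precision — one final rounding: four significant digits.
Sliding speed v = 185.7 mm/s = 0.1857 m/s. Sliding distance L = v·t = 0.1857 m/s × 293.7 s = 54.54 m.
Hardness H = 8182 MPa = 8.182e+09 Pa.
In SI base units, W = 12.05 N, H = 8.182e+09 Pa, K = 6.454e-03.
Worn volume V = K·W·L/H = 6.454e-03 · 12.05 · 54.54 / 8.182e+09 = 5.184e-10 m³.

value=5.184e-10 m^3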